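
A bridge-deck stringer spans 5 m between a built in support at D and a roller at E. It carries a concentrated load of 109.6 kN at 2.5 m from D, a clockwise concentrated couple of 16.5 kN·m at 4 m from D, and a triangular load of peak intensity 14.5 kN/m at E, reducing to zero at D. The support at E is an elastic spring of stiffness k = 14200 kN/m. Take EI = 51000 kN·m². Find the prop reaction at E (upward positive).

R_E = 54.26 kN

Release the roller at E. Primary structure: cantilever fixed at D.
Free-end deflection of the primary structure under the applied loading (downward +):
  point load 109.6 at a = 2.5: Pa²(3L − a)/(6EI) = 1427/EI
  clockwise couple 16.5 at a = 4: M₀a(2L − a)/(2EI) = 198/EI
  triangular load, peak 14.5 at the free end: 11w₀L⁴/(120EI) = 830.7/EI
  δ_0 = 2456/EI
Tip deflection under a unit load at E: L³/(3EI) = 41.67/EI.
With EI = 51000 kN·m²: δ_0 = 0.048153 m and δ_{EE} = 0.000817 m/kN.
Compatibility — the spring shortens by R_E/k under the reaction it provides: δ_0 − R_E·δ_{EE} = R_E/k. With 1/k = 0.00007 m/kN, R_E = δ_0 / (δ_{EE} + 1/k) = 0.048153 / (0.000817 + 0.00007) = 54.26 kN.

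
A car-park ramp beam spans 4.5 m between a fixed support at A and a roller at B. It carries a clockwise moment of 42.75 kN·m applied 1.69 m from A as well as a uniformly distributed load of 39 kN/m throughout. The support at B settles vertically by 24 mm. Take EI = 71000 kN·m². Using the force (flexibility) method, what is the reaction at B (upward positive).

Remove the prop at B; the released (primary) structure is a cantilever built in at A.
Downward deflection at the released point B due to the loads:
  clockwise couple 42.75 at a = 1.69: M₀a(2L − a)/(2EI) = 264.1/EI
  UDL 39: wL⁴/(8EI) = 1999/EI
  δ_0 = 2263/EI
Flexibility coefficient — unit upward force at B: δ_{BB} = L³/(3EI) = 30.38/EI.
With EI = 71000 kN·m²: δ_0 = 0.031875 m and δ_{BB} = 0.000428 m/kN.
Compatibility — the beam at B must follow the support down by 0.024 m: δ_0 − R_B·δ_{BB} = 0.024, so R_B = (0.031875 − 0.024)/0.000428 = 18.41 kN.

R_B = 18.41 kN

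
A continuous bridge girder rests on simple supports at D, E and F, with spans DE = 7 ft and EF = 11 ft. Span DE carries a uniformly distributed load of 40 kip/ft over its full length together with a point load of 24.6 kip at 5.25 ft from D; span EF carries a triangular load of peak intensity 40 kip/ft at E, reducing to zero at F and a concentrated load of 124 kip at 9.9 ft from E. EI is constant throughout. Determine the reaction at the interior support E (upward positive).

Release continuity at E by inserting a hinge; the redundant is the internal moment M_E. The primary structure is two simply-supported spans DE and EF.
Rotations at E on the released spans (each span's end-slope, ×1/EI):
  span DE: UDL 40: wL³/(24EI) = 571.7/EI
  span DE: point load 24.6 at a = 5.25: Pab(L + a)/(6LEI) = 65.92/EI
  span EF: triangular load, peak 40: w₀L³/(45EI) = 1183/EI
  span EF: point load 124 at a = 9.9: Pab(L + b)/(6LEI) = 247.6/EI
  relative rotation θ_0 = (637.6 + 1431)/EI = 2068/EI
A unit hogging moment at E produces rotation L₁/(3EI) + L₂/(3EI) = 6/EI.
Compatibility: M_E·(L₁+L₂)/(3EI) = θ_0, giving M_E = 344.7 kip·ft (hogging).
Span DE, ΣM about D with M_E applied at E: R_E^{DE}·7 = 1109 + 344.7, so R_E^{DE} = 207.7 kip and R_D = 304.6 − 207.7 = 96.91 kip.
Span EF, ΣM about F: R_E^{EF}·11 = 1750 + 344.7, so R_E^{EF} = 190.4 kip and R_F = 344 − 190.4 = 153.6 kip.
R_E = 207.7 + 190.4 = 398.1 kip.

R_E = 398.1 kip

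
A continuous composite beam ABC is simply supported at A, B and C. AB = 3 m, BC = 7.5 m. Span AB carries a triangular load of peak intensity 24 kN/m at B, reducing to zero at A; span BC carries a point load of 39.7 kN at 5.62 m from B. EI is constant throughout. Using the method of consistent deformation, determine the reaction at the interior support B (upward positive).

Release continuity at B by inserting a hinge; the redundant is the internal moment M_B. The primary structure is two simply-supported spans AB and BC.
End slopes at the hinge B, treating each span as simply supported:
  span AB: triangular load, peak 24: w₀L³/(45EI) = 14.4/EI
  span BC: point load 39.7 at a = 5.62: Pab(L + b)/(6LEI) = 87.43/EI
  relative rotation θ_0 = (14.4 + 87.43)/EI = 101.8/EI
A unit hogging moment at B produces rotation L₁/(3EI) + L₂/(3EI) = 3.5/EI.
Slope continuity at B: θ_0 = M_B·3.5/EI, so M_B = 101.8/3.5 = 29.1 kN·m (hogging).
Span AB, ΣM about A with M_B applied at B: R_B^{AB}·3 = 72 + 29.1, so R_B^{AB} = 33.7 kN and R_A = 36 − 33.7 = 2.302 kN.
Span BC, ΣM about C: R_B^{BC}·7.5 = 74.64 + 29.1, so R_B^{BC} = 13.83 kN and R_C = 39.7 − 13.83 = 25.87 kN.
R_B = 33.7 + 13.83 = 47.53 kN.

R_B = 47.53 kN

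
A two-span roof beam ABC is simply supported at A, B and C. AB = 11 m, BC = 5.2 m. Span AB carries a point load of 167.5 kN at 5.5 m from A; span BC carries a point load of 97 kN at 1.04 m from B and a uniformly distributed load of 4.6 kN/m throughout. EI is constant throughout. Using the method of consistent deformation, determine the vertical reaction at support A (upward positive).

R_A = 59.85 kN

Insert a hinge at B; M_B is the redundant, and each span becomes simply supported.
End slopes at the hinge B, treating each span as simply supported:
  span AB: point load 167.5 at a = 5.5: Pab(L + a)/(6LEI) = 1267/EI
  span BC: point load 97 at a = 1.04: Pab(L + b)/(6LEI) = 125.9/EI
  span BC: UDL 4.6: wL³/(24EI) = 26.95/EI
  relative rotation θ_0 = (1267 + 152.8)/EI = 1420/EI
A unit hogging moment at B produces rotation L₁/(3EI) + L₂/(3EI) = 5.4/EI.
Slope continuity at B: θ_0 = M_B·5.4/EI, so M_B = 1420/5.4 = 262.9 kN·m (hogging).
Span AB, ΣM about A with M_B applied at B: R_B^{AB}·11 = 921.2 + 262.9, so R_B^{AB} = 107.6 kN and R_A = 167.5 − 107.6 = 59.85 kN.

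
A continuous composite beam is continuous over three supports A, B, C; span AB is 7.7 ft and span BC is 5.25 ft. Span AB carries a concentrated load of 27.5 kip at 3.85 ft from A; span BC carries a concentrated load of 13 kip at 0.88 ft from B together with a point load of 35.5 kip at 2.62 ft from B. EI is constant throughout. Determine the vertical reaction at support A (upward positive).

R_A = 8.384 kip

Insert a hinge at B; M_B is the redundant, and each span becomes simply supported.
Rotations at B on the released spans (each span's end-slope, ×1/EI):
  span AB: point load 27.5 at a = 3.85: Pab(L + a)/(6LEI) = 101.9/EI
  span BC: point load 13 at a = 0.88: Pab(L + b)/(6LEI) = 15.27/EI
  span BC: point load 35.5 at a = 2.62: Pab(L + b)/(6LEI) = 61.19/EI
  relative rotation θ_0 = (101.9 + 76.46)/EI = 178.4/EI
A unit hogging moment at B produces rotation L₁/(3EI) + L₂/(3EI) = 4.317/EI.
Slope continuity at B: θ_0 = M_B·4.317/EI, so M_B = 178.4/4.317 = 41.32 kip·ft (hogging).
Span AB, ΣM about A with M_B applied at B: R_B^{AB}·7.7 = 105.9 + 41.32, so R_B^{AB} = 19.12 kip and R_A = 27.5 − 19.12 = 8.384 kip.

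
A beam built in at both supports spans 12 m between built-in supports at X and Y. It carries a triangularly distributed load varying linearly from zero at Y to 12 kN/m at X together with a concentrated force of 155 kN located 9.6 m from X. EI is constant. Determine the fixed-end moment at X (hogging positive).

Release both end moments; the primary structure is a simply-supported span XY with redundants M_X and M_Y.
Simple-span end rotations at X and Y under the given loads:
  at X: triangular load, peak 12: w₀L³/(45EI) = 460.8/EI
  at Y: triangular load, peak 12: 7w₀L³/(360EI) = 403.2/EI
  at X: point load 155 at a = 9.6: Pab(L + b)/(6LEI) = 714.2/EI
  at Y: point load 155 at a = 9.6: Pab(L + a)/(6LEI) = 1071/EI
  θ_X0 = 1175/EI,  θ_Y0 = 1475/EI
Flexibility coefficients: a unit moment at one end gives L/(3EI) there and L/(6EI) at the far end, so f₁₁ = f₂₂ = 4/EI and f₁₂ = f₂₁ = 2/EI.
Compatibility — zero rotation at each built-in end:
  4 M_X + 2 M_Y = 1175
  2 M_X + 4 M_Y = 1475
Solving the pair gives M_X = 145.9 kN·m and M_Y = 295.7 kN·m (hogging).

M_X = 145.9 kN·m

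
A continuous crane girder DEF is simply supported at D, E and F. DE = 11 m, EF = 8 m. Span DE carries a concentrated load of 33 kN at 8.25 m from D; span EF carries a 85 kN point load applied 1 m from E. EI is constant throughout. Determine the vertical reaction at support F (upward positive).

R_F = 2.645 kN

Insert a hinge at E; M_E is the redundant, and each span becomes simply supported.
End slopes at the hinge E, treating each span as simply supported:
  span DE: point load 33 at a = 8.25: Pab(L + a)/(6LEI) = 218.4/EI
  span EF: point load 85 at a = 1: Pab(L + b)/(6LEI) = 185.9/EI
  relative rotation θ_0 = (218.4 + 185.9)/EI = 404.3/EI
A unit hogging moment at E produces rotation L₁/(3EI) + L₂/(3EI) = 6.333/EI.
Compatibility: M_E·(L₁+L₂)/(3EI) = θ_0, giving M_E = 63.84 kN·m (hogging).
Span EF, ΣM about F: R_E^{EF}·8 = 595 + 63.84, so R_E^{EF} = 82.35 kN and R_F = 85 − 82.35 = 2.645 kN.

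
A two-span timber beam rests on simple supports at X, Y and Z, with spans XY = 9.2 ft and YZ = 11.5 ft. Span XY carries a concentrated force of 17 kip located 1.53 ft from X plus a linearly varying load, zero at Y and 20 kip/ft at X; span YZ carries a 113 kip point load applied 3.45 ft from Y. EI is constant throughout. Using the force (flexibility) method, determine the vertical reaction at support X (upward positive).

R_X = 56.12 kip

Take M_Y as the redundant. Released structure: two simple spans XY and YZ with a hinge at Y.
Discontinuity in slope at Y on the released structure — sum the simple-span end rotations:
  span XY: point load 17 at a = 1.53: Pab(L + a)/(6LEI) = 38.78/EI
  span XY: triangular load, peak 20: 7w₀L³/(360EI) = 302.8/EI
  span YZ: point load 113 at a = 3.45: Pab(L + b)/(6LEI) = 889.2/EI
  relative rotation θ_0 = (341.6 + 889.2)/EI = 1231/EI
A unit hogging moment at Y produces rotation L₁/(3EI) + L₂/(3EI) = 6.9/EI.
Compatibility: M_Y·(L₁+L₂)/(3EI) = θ_0, giving M_Y = 178.4 kip·ft (hogging).
Span XY, ΣM about X with M_Y applied at Y: R_Y^{XY}·9.2 = 308.1 + 178.4, so R_Y^{XY} = 52.88 kip and R_X = 109 − 52.88 = 56.12 kip.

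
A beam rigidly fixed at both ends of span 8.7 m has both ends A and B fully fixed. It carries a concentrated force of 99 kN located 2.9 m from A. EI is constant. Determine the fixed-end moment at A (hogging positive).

Release both end moments; the primary structure is a simply-supported span AB with redundants M_A and M_B.
End rotations of the released simple span under the applied load (×1/EI):
  at A: point load 99 at a = 2.9: Pab(L + b)/(6LEI) = 462.6/EI
  at B: point load 99 at a = 2.9: Pab(L + a)/(6LEI) = 370/EI
  θ_A0 = 462.6/EI,  θ_B0 = 370/EI
Flexibility coefficients: a unit moment at one end gives L/(3EI) there and L/(6EI) at the far end, so f₁₁ = f₂₂ = 2.9/EI and f₁₂ = f₂₁ = 1.45/EI.
Compatibility — zero rotation at each built-in end:
  2.9 M_A + 1.45 M_B = 462.6
  1.45 M_A + 2.9 M_B = 370
Solving the pair gives M_A = 127.6 kN·m and M_B = 63.8 kN·m (hogging).

M_A = 127.6 kN·m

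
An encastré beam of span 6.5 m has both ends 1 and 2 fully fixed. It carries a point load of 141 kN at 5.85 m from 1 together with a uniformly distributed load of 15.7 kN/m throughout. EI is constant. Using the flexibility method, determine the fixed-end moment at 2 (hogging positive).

Take the two fixed-end moments M_1, M_2 as redundants; the released structure is the simple span 12.
On the primary (simply-supported) span, the end slopes from the loading are:
  at 1: point load 141 at a = 5.85: Pab(L + b)/(6LEI) = 98.29/EI
  at 2: point load 141 at a = 5.85: Pab(L + a)/(6LEI) = 169.8/EI
  at 1: UDL 15.7: wL³/(24EI) = 179.7/EI
  at 2: UDL 15.7: wL³/(24EI) = 179.7/EI
  θ_10 = 277.9/EI,  θ_20 = 349.4/EI
Flexibility coefficients: a unit moment at one end gives L/(3EI) there and L/(6EI) at the far end, so f₁₁ = f₂₂ = 2.167/EI and f₁₂ = f₂₁ = 1.083/EI.
Compatibility — zero rotation at each built-in end:
  2.167 M_1 + 1.083 M_2 = 277.9
  1.083 M_1 + 2.167 M_2 = 349.4
Solving the pair gives M_1 = 63.53 kN·m and M_2 = 129.5 kN·m (hogging).

M_2 = 129.5 kN·m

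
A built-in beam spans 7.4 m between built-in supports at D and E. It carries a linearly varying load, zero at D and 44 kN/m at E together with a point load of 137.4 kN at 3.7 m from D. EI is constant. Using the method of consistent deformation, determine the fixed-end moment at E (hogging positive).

Take the two fixed-end moments M_D, M_E as redundants; the released structure is the simple span DE.
On the primary (simply-supported) span, the end slopes from the loading are:
  at D: triangular load, peak 44: 7w₀L³/(360EI) = 346.7/EI
  at E: triangular load, peak 44: w₀L³/(45EI) = 396.2/EI
  at D: point load 137.4 at a = 3.7: Pab(L + b)/(6LEI) = 470.3/EI
  at E: point load 137.4 at a = 3.7: Pab(L + a)/(6LEI) = 470.3/EI
  θ_D0 = 816.9/EI,  θ_E0 = 866.5/EI
Flexibility coefficients: a unit moment at one end gives L/(3EI) there and L/(6EI) at the far end, so f₁₁ = f₂₂ = 2.467/EI and f₁₂ = f₂₁ = 1.233/EI.
Compatibility — zero rotation at each built-in end:
  2.467 M_D + 1.233 M_E = 816.9
  1.233 M_D + 2.467 M_E = 866.5
Solving the pair gives M_D = 207.4 kN·m and M_E = 247.6 kN·m (hogging).

M_E = 247.6 kN·m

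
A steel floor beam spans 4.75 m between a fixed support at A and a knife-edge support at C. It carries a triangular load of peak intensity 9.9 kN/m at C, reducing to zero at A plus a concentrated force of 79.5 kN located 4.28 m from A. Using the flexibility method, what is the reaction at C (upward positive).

Remove the prop at C; the released (primary) structure is a cantilever built in at A.
Primary-structure tip deflection at C by superposition:
  triangular load, peak 9.9 at the free end: 11w₀L⁴/(120EI) = 462/EI
  point load 79.5 at a = 4.28: Pa²(3L − a)/(6EI) = 2420/EI
  δ_0 = 2882/EI
Flexibility coefficient — unit upward force at C: δ_{CC} = L³/(3EI) = 35.72/EI.
The prop prevents deflection at C: R_C = δ_0/δ_{CC} = 2882/35.72 = 80.67 kN.

R_C = 80.67 kN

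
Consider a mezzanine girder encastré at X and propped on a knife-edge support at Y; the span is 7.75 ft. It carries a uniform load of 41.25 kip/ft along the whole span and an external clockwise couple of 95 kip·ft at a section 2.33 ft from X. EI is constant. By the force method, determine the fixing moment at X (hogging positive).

M_X = 331.9 kip·ft

Release the roller at Y. Primary structure: cantilever fixed at X.
Primary-structure tip deflection at Y by superposition:
  UDL 41.25: wL⁴/(8EI) = 18601/EI
  clockwise couple 95 at a = 2.33: M₀a(2L − a)/(2EI) = 1458/EI
  δ_0 = 20059/EI
Flexibility coefficient — unit upward force at Y: δ_{YY} = L³/(3EI) = 155.2/EI.
Compatibility at Y: δ_0 − R_Y·δ_{YY} = 0, so R_Y = 20059/155.2 = 129.3 kip.
Moment equilibrium about X: M_X = Σ(load moments about X) − R_Y·L = 1334 − 129.3×7.75 = 331.9 kip·ft.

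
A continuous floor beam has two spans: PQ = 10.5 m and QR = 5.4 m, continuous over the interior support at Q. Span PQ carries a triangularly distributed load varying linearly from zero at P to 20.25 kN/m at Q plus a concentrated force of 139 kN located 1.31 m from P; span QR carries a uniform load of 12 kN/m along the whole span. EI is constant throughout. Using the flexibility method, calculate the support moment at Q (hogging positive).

Insert a hinge at Q; M_Q is the redundant, and each span becomes simply supported.
Discontinuity in slope at Q on the released structure — sum the simple-span end rotations:
  span PQ: triangular load, peak 20.25: w₀L³/(45EI) = 520.9/EI
  span PQ: point load 139 at a = 1.31: Pab(L + a)/(6LEI) = 313.7/EI
  span QR: UDL 12: wL³/(24EI) = 78.73/EI
  relative rotation θ_0 = (834.6 + 78.73)/EI = 913.4/EI
A unit hogging moment at Q produces rotation L₁/(3EI) + L₂/(3EI) = 5.3/EI.
Compatibility: M_Q·(L₁+L₂)/(3EI) = θ_0, giving M_Q = 172.3 kN·m (hogging).

M_Q = 172.3 kN·m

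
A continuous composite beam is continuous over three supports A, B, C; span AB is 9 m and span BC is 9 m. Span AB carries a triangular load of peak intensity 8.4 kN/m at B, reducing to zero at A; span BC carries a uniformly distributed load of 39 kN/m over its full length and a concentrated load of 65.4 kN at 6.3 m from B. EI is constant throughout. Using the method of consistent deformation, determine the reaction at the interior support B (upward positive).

R_B = 278.2 kN

Release continuity at B by inserting a hinge; the redundant is the internal moment M_B. The primary structure is two simply-supported spans AB and BC.
Rotations at B on the released spans (each span's end-slope, ×1/EI):
  span AB: triangular load, peak 8.4: w₀L³/(45EI) = 136.1/EI
  span BC: UDL 39: wL³/(24EI) = 1185/EI
  span BC: point load 65.4 at a = 6.3: Pab(L + b)/(6LEI) = 241/EI
  relative rotation θ_0 = (136.1 + 1426)/EI = 1562/EI
A unit hogging moment at B produces rotation L₁/(3EI) + L₂/(3EI) = 6/EI.
Slope continuity at B: θ_0 = M_B·6/EI, so M_B = 1562/6 = 260.3 kN·m (hogging).
Span AB, ΣM about A with M_B applied at B: R_B^{AB}·9 = 226.8 + 260.3, so R_B^{AB} = 54.12 kN and R_A = 37.8 − 54.12 = -16.32 kN.
Span BC, ΣM about C: R_B^{BC}·9 = 1756 + 260.3, so R_B^{BC} = 224 kN and R_C = 416.4 − 224 = 192.4 kN.
R_B = 54.12 + 224 = 278.2 kN.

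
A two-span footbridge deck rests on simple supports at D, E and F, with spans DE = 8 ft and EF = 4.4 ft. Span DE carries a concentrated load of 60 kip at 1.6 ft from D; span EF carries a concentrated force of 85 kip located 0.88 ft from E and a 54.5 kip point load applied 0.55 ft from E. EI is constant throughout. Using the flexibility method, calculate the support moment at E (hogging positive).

Insert a hinge at E; M_E is the redundant, and each span becomes simply supported.
Discontinuity in slope at E on the released structure — sum the simple-span end rotations:
  span DE: point load 60 at a = 1.6: Pab(L + a)/(6LEI) = 122.9/EI
  span EF: point load 85 at a = 0.88: Pab(L + b)/(6LEI) = 78.99/EI
  span EF: point load 54.5 at a = 0.55: Pab(L + b)/(6LEI) = 36.06/EI
  relative rotation θ_0 = (122.9 + 115.1)/EI = 237.9/EI
A unit hogging moment at E produces rotation L₁/(3EI) + L₂/(3EI) = 4.133/EI.
Compatibility: M_E·(L₁+L₂)/(3EI) = θ_0, giving M_E = 57.56 kip·ft (hogging).

M_E = 57.56 kip·ft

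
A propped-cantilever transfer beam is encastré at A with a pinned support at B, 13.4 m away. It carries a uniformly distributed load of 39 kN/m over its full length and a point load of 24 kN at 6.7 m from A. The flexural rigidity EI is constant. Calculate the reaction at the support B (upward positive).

R_B = 203.5 kN

Take the reaction at B as the redundant and release it; the primary structure is a cantilever fixed at A.
Deflection at B on the released cantilever, summing each load's contribution:
  UDL 39: wL⁴/(8EI) = 157179/EI
  point load 24 at a = 6.7: Pa²(3L − a)/(6EI) = 6015/EI
  δ_0 = 163194/EI
Flexibility coefficient — unit upward force at B: δ_{BB} = L³/(3EI) = 802/EI.
Compatibility at B: δ_0 − R_B·δ_{BB} = 0, so R_B = 163194/802 = 203.5 kN.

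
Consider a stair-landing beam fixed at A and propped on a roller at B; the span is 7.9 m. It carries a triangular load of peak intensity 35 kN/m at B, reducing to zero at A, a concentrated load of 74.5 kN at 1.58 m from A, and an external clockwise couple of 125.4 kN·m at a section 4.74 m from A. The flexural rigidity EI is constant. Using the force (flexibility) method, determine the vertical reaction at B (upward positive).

Choose R_B as the redundant. The primary structure is the cantilever fixed at A.
Primary-structure tip deflection at B by superposition:
  triangular load, peak 35 at the free end: 11w₀L⁴/(120EI) = 12496/EI
  point load 74.5 at a = 1.58: Pa²(3L − a)/(6EI) = 685.7/EI
  clockwise couple 125.4 at a = 4.74: M₀a(2L − a)/(2EI) = 3287/EI
  δ_0 = 16469/EI
Flexibility coefficient — unit upward force at B: δ_{BB} = L³/(3EI) = 164.3/EI.
Compatibility at B: δ_0 − R_B·δ_{BB} = 0, so R_B = 16469/164.3 = 100.2 kN.

R_B = 100.2 kN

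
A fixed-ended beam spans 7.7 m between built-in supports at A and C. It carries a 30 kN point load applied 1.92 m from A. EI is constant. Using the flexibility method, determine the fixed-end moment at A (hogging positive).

M_A = 32.46 kN·m

Take the two fixed-end moments M_A, M_C as redundants; the released structure is the simple span AC.
Simple-span end rotations at A and C under the given loads:
  at A: point load 30 at a = 1.92: Pab(L + b)/(6LEI) = 97.14/EI
  at C: point load 30 at a = 1.92: Pab(L + a)/(6LEI) = 69.32/EI
  θ_A0 = 97.14/EI,  θ_C0 = 69.32/EI
Flexibility coefficients: a unit moment at one end gives L/(3EI) there and L/(6EI) at the far end, so f₁₁ = f₂₂ = 2.567/EI and f₁₂ = f₂₁ = 1.283/EI.
Compatibility — zero rotation at each built-in end:
  2.567 M_A + 1.283 M_C = 97.14
  1.283 M_A + 2.567 M_C = 69.32
Solving the pair gives M_A = 32.46 kN·m and M_C = 10.78 kN·m (hogging).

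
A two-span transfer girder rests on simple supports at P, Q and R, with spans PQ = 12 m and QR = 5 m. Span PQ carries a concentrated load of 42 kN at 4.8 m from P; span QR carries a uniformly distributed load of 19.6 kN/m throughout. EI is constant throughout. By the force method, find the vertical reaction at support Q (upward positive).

Take M_Q as the redundant. Released structure: two simple spans PQ and QR with a hinge at Q.
Rotations at Q on the released spans (each span's end-slope, ×1/EI):
  span PQ: point load 42 at a = 4.8: Pab(L + a)/(6LEI) = 338.7/EI
  span QR: UDL 19.6: wL³/(24EI) = 102.1/EI
  relative rotation θ_0 = (338.7 + 102.1)/EI = 440.8/EI
A unit hogging moment at Q produces rotation L₁/(3EI) + L₂/(3EI) = 5.667/EI.
Slope continuity at Q: θ_0 = M_Q·5.667/EI, so M_Q = 440.8/5.667 = 77.78 kN·m (hogging).
Span PQ, ΣM about P with M_Q applied at Q: R_Q^{PQ}·12 = 201.6 + 77.78, so R_Q^{PQ} = 23.28 kN and R_P = 42 − 23.28 = 18.72 kN.
Span QR, ΣM about R: R_Q^{QR}·5 = 245 + 77.78, so R_Q^{QR} = 64.56 kN and R_R = 98 − 64.56 = 33.44 kN.
R_Q = 23.28 + 64.56 = 87.84 kN.

R_Q = 87.84 kN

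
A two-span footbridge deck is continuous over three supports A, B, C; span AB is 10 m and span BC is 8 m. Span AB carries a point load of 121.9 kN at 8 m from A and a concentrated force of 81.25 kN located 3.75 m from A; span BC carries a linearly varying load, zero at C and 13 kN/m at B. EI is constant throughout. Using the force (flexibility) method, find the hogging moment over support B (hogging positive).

M_B = 194.9 kN·m

Release continuity at B by inserting a hinge; the redundant is the internal moment M_B. The primary structure is two simply-supported spans AB and BC.
End slopes at the hinge B, treating each span as simply supported:
  span AB: point load 121.9 at a = 8: Pab(L + a)/(6LEI) = 585.1/EI
  span AB: point load 81.25 at a = 3.75: Pab(L + a)/(6LEI) = 436.4/EI
  span BC: triangular load, peak 13: w₀L³/(45EI) = 147.9/EI
  relative rotation θ_0 = (1022 + 147.9)/EI = 1169/EI
A unit hogging moment at B produces rotation L₁/(3EI) + L₂/(3EI) = 6/EI.
Slope continuity at B: θ_0 = M_B·6/EI, so M_B = 1169/6 = 194.9 kN·m (hogging).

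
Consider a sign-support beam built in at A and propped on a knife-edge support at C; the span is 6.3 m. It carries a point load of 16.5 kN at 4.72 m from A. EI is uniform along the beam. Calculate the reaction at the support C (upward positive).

Release the roller at C. Primary structure: cantilever fixed at A.
Deflection at C on the released cantilever, summing each load's contribution:
  point load 16.5 at a = 4.72: Pa²(3L − a)/(6EI) = 868.7/EI
Flexibility coefficient — unit upward force at C: δ_{CC} = L³/(3EI) = 83.35/EI.
Compatibility at C: δ_0 − R_C·δ_{CC} = 0, so R_C = 868.7/83.35 = 10.42 kN.

R_C = 10.42 kN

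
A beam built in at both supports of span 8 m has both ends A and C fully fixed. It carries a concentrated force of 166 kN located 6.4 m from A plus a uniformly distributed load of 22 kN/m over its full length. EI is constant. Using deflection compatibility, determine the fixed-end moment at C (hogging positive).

Take the two fixed-end moments M_A, M_C as redundants; the released structure is the simple span AC.
End rotations of the released simple span under the applied load (×1/EI):
  at A: point load 166 at a = 6.4: Pab(L + b)/(6LEI) = 340/EI
  at C: point load 166 at a = 6.4: Pab(L + a)/(6LEI) = 510/EI
  at A: UDL 22: wL³/(24EI) = 469.3/EI
  at C: UDL 22: wL³/(24EI) = 469.3/EI
  θ_A0 = 809.3/EI,  θ_C0 = 979.3/EI
Flexibility coefficients: a unit moment at one end gives L/(3EI) there and L/(6EI) at the far end, so f₁₁ = f₂₂ = 2.667/EI and f₁₂ = f₂₁ = 1.333/EI.
Compatibility — zero rotation at each built-in end:
  2.667 M_A + 1.333 M_C = 809.3
  1.333 M_A + 2.667 M_C = 979.3
Solving the pair gives M_A = 159.8 kN·m and M_C = 287.3 kN·m (hogging).

M_C = 287.3 kN·m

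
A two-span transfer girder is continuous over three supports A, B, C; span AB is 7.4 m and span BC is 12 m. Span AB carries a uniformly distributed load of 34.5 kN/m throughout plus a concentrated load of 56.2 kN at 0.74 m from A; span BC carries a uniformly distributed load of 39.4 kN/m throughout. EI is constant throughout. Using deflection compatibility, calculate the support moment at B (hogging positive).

M_B = 536.6 kN·m

Insert a hinge at B; M_B is the redundant, and each span becomes simply supported.
Rotations at B on the released spans (each span's end-slope, ×1/EI):
  span AB: UDL 34.5: wL³/(24EI) = 582.5/EI
  span AB: point load 56.2 at a = 0.74: Pab(L + a)/(6LEI) = 50.78/EI
  span BC: UDL 39.4: wL³/(24EI) = 2837/EI
  relative rotation θ_0 = (633.3 + 2837)/EI = 3470/EI
A unit hogging moment at B produces rotation L₁/(3EI) + L₂/(3EI) = 6.467/EI.
Slope continuity at B: θ_0 = M_B·6.467/EI, so M_B = 3470/6.467 = 536.6 kN·m (hogging).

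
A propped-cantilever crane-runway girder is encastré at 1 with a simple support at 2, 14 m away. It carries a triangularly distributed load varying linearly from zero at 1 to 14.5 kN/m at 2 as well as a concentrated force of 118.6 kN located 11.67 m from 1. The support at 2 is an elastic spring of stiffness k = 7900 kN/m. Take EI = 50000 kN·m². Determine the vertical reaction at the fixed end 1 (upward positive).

Take the reaction at 2 as the redundant and release it; the primary structure is a cantilever fixed at 1.
Downward deflection at the released point 2 due to the loads:
  triangular load, peak 14.5 at the free end: 11w₀L⁴/(120EI) = 51061/EI
  point load 118.6 at a = 11.67: Pa²(3L − a)/(6EI) = 81648/EI
  δ_0 = 132710/EI
Flexibility coefficient — unit upward force at 2: δ_{22} = L³/(3EI) = 914.7/EI.
With EI = 50000 kN·m²: δ_0 = 2.6542 m and δ_{22} = 0.018293 m/kN.
Compatibility — the spring shortens by R_2/k under the reaction it provides: δ_0 − R_2·δ_{22} = R_2/k. With 1/k = 0.000127 m/kN, R_2 = δ_0 / (δ_{22} + 1/k) = 2.6542 / (0.018293 + 0.000127) = 144.1 kN.
Vertical equilibrium: R_1 = ΣP − R_2 = 220.1 − 144.1 = 76.01 kN.

R_1 = 76.01 kN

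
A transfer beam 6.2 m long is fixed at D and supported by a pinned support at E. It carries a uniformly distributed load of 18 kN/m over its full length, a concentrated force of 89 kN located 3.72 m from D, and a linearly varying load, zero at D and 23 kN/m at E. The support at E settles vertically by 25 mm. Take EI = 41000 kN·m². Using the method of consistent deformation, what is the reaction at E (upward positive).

Release the roller at E. Primary structure: cantilever fixed at D.
Deflection at E on the released cantilever, summing each load's contribution:
  UDL 18: wL⁴/(8EI) = 3325/EI
  point load 89 at a = 3.72: Pa²(3L − a)/(6EI) = 3054/EI
  triangular load, peak 23 at the free end: 11w₀L⁴/(120EI) = 3115/EI
  δ_0 = 9494/EI
Flexibility coefficient — unit upward force at E: δ_{EE} = L³/(3EI) = 79.44/EI.
With EI = 41000 kN·m²: δ_0 = 0.23157 m and δ_{EE} = 0.001938 m/kN.
Compatibility — the beam at E must follow the support down by 0.025 m: δ_0 − R_E·δ_{EE} = 0.025, so R_E = (0.23157 − 0.025)/0.001938 = 106.6 kN.

R_E = 106.6 kN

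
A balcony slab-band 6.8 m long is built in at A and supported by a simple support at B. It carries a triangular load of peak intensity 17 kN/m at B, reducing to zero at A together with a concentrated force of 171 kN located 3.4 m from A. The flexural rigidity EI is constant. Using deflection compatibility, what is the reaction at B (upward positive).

R_B = 85.23 kN

Take the reaction at B as the redundant and release it; the primary structure is a cantilever fixed at A.
Free-end deflection of the primary structure under the applied loading (downward +):
  triangular load, peak 17 at the free end: 11w₀L⁴/(120EI) = 3332/EI
  point load 171 at a = 3.4: Pa²(3L − a)/(6EI) = 5601/EI
  δ_0 = 8933/EI
Flexibility coefficient — unit upward force at B: δ_{BB} = L³/(3EI) = 104.8/EI.
The prop prevents deflection at B: R_B = δ_0/δ_{BB} = 8933/104.8 = 85.23 kN.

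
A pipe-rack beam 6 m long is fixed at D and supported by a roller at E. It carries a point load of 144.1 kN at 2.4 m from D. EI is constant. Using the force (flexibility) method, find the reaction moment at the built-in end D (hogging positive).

M_D = 166 kN·m

Choose R_E as the redundant. The primary structure is the cantilever fixed at D.
Downward deflection at the released point E due to the loads:
  point load 144.1 at a = 2.4: Pa²(3L − a)/(6EI) = 2158/EI
Flexibility coefficient — unit upward force at E: δ_{EE} = L³/(3EI) = 72/EI.
The prop prevents deflection at E: R_E = δ_0/δ_{EE} = 2158/72 = 29.97 kN.
Moment equilibrium about D: M_D = Σ(load moments about D) − R_E·L = 345.8 − 29.97×6 = 166 kN·m.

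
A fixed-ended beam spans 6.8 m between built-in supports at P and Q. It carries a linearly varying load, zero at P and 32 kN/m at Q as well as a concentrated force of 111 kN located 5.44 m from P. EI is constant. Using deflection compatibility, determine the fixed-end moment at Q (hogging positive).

Take the two fixed-end moments M_P, M_Q as redundants; the released structure is the simple span PQ.
End rotations of the released simple span under the applied load (×1/EI):
  at P: triangular load, peak 32: 7w₀L³/(360EI) = 195.6/EI
  at Q: triangular load, peak 32: w₀L³/(45EI) = 223.6/EI
  at P: point load 111 at a = 5.44: Pab(L + b)/(6LEI) = 164.2/EI
  at Q: point load 111 at a = 5.44: Pab(L + a)/(6LEI) = 246.4/EI
  θ_P0 = 359.9/EI,  θ_Q0 = 470/EI
Flexibility coefficients: a unit moment at one end gives L/(3EI) there and L/(6EI) at the far end, so f₁₁ = f₂₂ = 2.267/EI and f₁₂ = f₂₁ = 1.133/EI.
Compatibility — zero rotation at each built-in end:
  2.267 M_P + 1.133 M_Q = 359.9
  1.133 M_P + 2.267 M_Q = 470
Solving the pair gives M_P = 73.48 kN·m and M_Q = 170.6 kN·m (hogging).

M_Q = 170.6 kN·m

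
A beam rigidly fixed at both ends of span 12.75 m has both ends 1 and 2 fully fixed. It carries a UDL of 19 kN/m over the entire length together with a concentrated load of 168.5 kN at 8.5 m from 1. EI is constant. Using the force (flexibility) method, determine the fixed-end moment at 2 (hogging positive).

M_2 = 575.7 kN·m

Take the two fixed-end moments M_1, M_2 as redundants; the released structure is the simple span 12.
On the primary (simply-supported) span, the end slopes from the loading are:
  at 1: UDL 19: wL³/(24EI) = 1641/EI
  at 2: UDL 19: wL³/(24EI) = 1641/EI
  at 1: point load 168.5 at a = 8.5: Pab(L + b)/(6LEI) = 1353/EI
  at 2: point load 168.5 at a = 8.5: Pab(L + a)/(6LEI) = 1691/EI
  θ_10 = 2994/EI,  θ_20 = 3332/EI
Flexibility coefficients: a unit moment at one end gives L/(3EI) there and L/(6EI) at the far end, so f₁₁ = f₂₂ = 4.25/EI and f₁₂ = f₂₁ = 2.125/EI.
Compatibility — zero rotation at each built-in end:
  4.25 M_1 + 2.125 M_2 = 2994
  2.125 M_1 + 4.25 M_2 = 3332
Solving the pair gives M_1 = 416.5 kN·m and M_2 = 575.7 kN·m (hogging).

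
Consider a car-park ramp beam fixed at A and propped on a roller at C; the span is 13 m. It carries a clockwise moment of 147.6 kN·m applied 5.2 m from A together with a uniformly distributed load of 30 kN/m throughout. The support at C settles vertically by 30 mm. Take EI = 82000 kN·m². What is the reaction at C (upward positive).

R_C = 153.8 kN

Take the reaction at C as the redundant and release it; the primary structure is a cantilever fixed at A.
Free-end deflection of the primary structure under the applied loading (downward +):
  clockwise couple 147.6 at a = 5.2: M₀a(2L − a)/(2EI) = 7982/EI
  UDL 30: wL⁴/(8EI) = 107104/EI
  δ_0 = 115086/EI
Flexibility coefficient — unit upward force at C: δ_{CC} = L³/(3EI) = 732.3/EI.
With EI = 82000 kN·m²: δ_0 = 1.4035 m and δ_{CC} = 0.008931 m/kN.
Compatibility — the beam at C must follow the support down by 0.03 m: δ_0 − R_C·δ_{CC} = 0.03, so R_C = (1.4035 − 0.03)/0.008931 = 153.8 kN.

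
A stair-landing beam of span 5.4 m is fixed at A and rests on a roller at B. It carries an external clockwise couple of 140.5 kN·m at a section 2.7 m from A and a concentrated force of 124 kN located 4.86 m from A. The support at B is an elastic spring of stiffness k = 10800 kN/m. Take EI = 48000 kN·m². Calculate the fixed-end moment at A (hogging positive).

M_A = 72.38 kN·m

Choose R_B as the redundant. The primary structure is the cantilever fixed at A.
Downward deflection at the released point B due to the loads:
  clockwise couple 140.5 at a = 2.7: M₀a(2L − a)/(2EI) = 1536/EI
  point load 124 at a = 4.86: Pa²(3L − a)/(6EI) = 5535/EI
  δ_0 = 7072/EI
Tip deflection under a unit load at B: L³/(3EI) = 52.49/EI.
With EI = 48000 kN·m²: δ_0 = 0.14733 m and δ_{BB} = 0.001094 m/kN.
Compatibility — the spring shortens by R_B/k under the reaction it provides: δ_0 − R_B·δ_{BB} = R_B/k. With 1/k = 0.000093 m/kN, R_B = δ_0 / (δ_{BB} + 1/k) = 0.14733 / (0.001094 + 0.000093) = 124.2 kN.
Moment equilibrium about A: M_A = Σ(load moments about A) − R_B·L = 743.1 − 124.2×5.4 = 72.38 kN·m.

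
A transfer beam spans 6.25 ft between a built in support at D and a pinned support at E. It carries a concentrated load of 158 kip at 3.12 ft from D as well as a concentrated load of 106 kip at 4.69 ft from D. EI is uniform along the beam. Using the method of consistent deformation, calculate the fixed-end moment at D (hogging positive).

M_D = 262.8 kip·ft

Choose R_E as the redundant. The primary structure is the cantilever fixed at D.
Primary-structure tip deflection at E by superposition:
  point load 158 at a = 3.12: Pa²(3L − a)/(6EI) = 4007/EI
  point load 106 at a = 4.69: Pa²(3L − a)/(6EI) = 5464/EI
  δ_0 = 9470/EI
Flexibility coefficient — unit upward force at E: δ_{EE} = L³/(3EI) = 81.38/EI.
Compatibility at E: δ_0 − R_E·δ_{EE} = 0, so R_E = 9470/81.38 = 116.4 kip.
Moment equilibrium about D: M_D = Σ(load moments about D) − R_E·L = 990.1 − 116.4×6.25 = 262.8 kip·ft.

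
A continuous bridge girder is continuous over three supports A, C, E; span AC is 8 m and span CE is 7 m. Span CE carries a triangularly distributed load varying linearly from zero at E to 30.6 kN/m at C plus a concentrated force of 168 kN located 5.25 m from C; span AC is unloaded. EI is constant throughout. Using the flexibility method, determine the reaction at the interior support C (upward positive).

Insert a hinge at C; M_C is the redundant, and each span becomes simply supported.
End slopes at the hinge C, treating each span as simply supported:
  span CE: triangular load, peak 30.6: w₀L³/(45EI) = 233.2/EI
  span CE: point load 168 at a = 5.25: Pab(L + b)/(6LEI) = 321.6/EI
  relative rotation θ_0 = (0 + 554.8)/EI = 554.8/EI
A unit hogging moment at C produces rotation L₁/(3EI) + L₂/(3EI) = 5/EI.
Slope continuity at C: θ_0 = M_C·5/EI, so M_C = 554.8/5 = 111 kN·m (hogging).
Span AC, ΣM about A with M_C applied at C: R_C^{AC}·8 = 0 + 111, so R_C^{AC} = 13.87 kN and R_A = 0 − 13.87 = -13.87 kN.
Span CE, ΣM about E: R_C^{CE}·7 = 793.8 + 111, so R_C^{CE} = 129.3 kN and R_E = 275.1 − 129.3 = 145.8 kN.
R_C = 13.87 + 129.3 = 143.1 kN.

R_C = 143.1 kN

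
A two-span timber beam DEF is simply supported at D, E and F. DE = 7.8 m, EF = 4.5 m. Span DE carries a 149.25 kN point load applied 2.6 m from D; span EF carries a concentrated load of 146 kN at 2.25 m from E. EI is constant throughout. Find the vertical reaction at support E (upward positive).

R_E = 176.9 kN

Release continuity at E by inserting a hinge; the redundant is the internal moment M_E. The primary structure is two simply-supported spans DE and EF.
Discontinuity in slope at E on the released structure — sum the simple-span end rotations:
  span DE: point load 149.25 at a = 2.6: Pab(L + a)/(6LEI) = 448.4/EI
  span EF: point load 146 at a = 2.25: Pab(L + b)/(6LEI) = 184.8/EI
  relative rotation θ_0 = (448.4 + 184.8)/EI = 633.2/EI
A unit hogging moment at E produces rotation L₁/(3EI) + L₂/(3EI) = 4.1/EI.
Compatibility: M_E·(L₁+L₂)/(3EI) = θ_0, giving M_E = 154.4 kN·m (hogging).
Span DE, ΣM about D with M_E applied at E: R_E^{DE}·7.8 = 388.1 + 154.4, so R_E^{DE} = 69.55 kN and R_D = 149.2 − 69.55 = 79.7 kN.
Span EF, ΣM about F: R_E^{EF}·4.5 = 328.5 + 154.4, so R_E^{EF} = 107.3 kN and R_F = 146 − 107.3 = 38.68 kN.
R_E = 69.55 + 107.3 = 176.9 kN.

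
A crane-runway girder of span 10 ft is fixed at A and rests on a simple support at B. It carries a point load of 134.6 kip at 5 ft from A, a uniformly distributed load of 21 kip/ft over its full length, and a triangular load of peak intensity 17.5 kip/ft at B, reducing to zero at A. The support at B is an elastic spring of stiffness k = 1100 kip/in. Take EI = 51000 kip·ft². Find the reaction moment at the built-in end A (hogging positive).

M_A = 636.3 kip·ft

Remove the prop at B; the released (primary) structure is a cantilever built in at A.
Free-end deflection of the primary structure under the applied loading (downward +):
  point load 134.6 at a = 5: Pa²(3L − a)/(6EI) = 14021/EI
  UDL 21: wL⁴/(8EI) = 26250/EI
  triangular load, peak 17.5 at the free end: 11w₀L⁴/(120EI) = 16042/EI
  δ_0 = 56312/EI
Tip deflection under a unit load at B: L³/(3EI) = 333.3/EI.
With EI = 51000 kip·ft²: δ_0 = 1.1042 ft and δ_{BB} = 0.006536 ft/kip.
Compatibility — the spring shortens by R_B/k under the reaction it provides: δ_0 − R_B·δ_{BB} = R_B/k. With 1/k = 1/(1100×12) ft/kip = 0.000076 ft/kip, R_B = δ_0 / (δ_{BB} + 1/k) = 1.1042 / (0.006536 + 0.000076) = 167 kip.
Moment equilibrium about A: M_A = Σ(load moments about A) − R_B·L = 2306 − 167×10 = 636.3 kip·ft.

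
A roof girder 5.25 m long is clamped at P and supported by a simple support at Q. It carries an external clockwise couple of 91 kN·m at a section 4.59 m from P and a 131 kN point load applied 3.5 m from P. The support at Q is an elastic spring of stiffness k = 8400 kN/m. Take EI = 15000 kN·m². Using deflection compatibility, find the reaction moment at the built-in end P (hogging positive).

Remove the prop at Q; the released (primary) structure is a cantilever built in at P.
Downward deflection at the released point Q due to the loads:
  clockwise couple 91 at a = 4.59: M₀a(2L − a)/(2EI) = 1234/EI
  point load 131 at a = 3.5: Pa²(3L − a)/(6EI) = 3276/EI
  δ_0 = 4511/EI
Tip deflection under a unit load at Q: L³/(3EI) = 48.23/EI.
With EI = 15000 kN·m²: δ_0 = 0.30071 m and δ_{QQ} = 0.003216 m/kN.
Compatibility — the spring shortens by R_Q/k under the reaction it provides: δ_0 − R_Q·δ_{QQ} = R_Q/k. With 1/k = 0.000119 m/kN, R_Q = δ_0 / (δ_{QQ} + 1/k) = 0.30071 / (0.003216 + 0.000119) = 90.18 kN.
Moment equilibrium about P: M_P = Σ(load moments about P) − R_Q·L = 549.5 − 90.18×5.25 = 76.07 kN·m.

M_P = 76.07 kN·m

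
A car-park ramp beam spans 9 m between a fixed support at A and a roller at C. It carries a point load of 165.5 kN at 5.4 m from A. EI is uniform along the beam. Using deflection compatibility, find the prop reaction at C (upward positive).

R_C = 71.5 kN

Choose R_C as the redundant. The primary structure is the cantilever fixed at A.
Deflection at C on the released cantilever, summing each load's contribution:
  point load 165.5 at a = 5.4: Pa²(3L − a)/(6EI) = 17374/EI
Flexibility coefficient — unit upward force at C: δ_{CC} = L³/(3EI) = 243/EI.
The prop prevents deflection at C: R_C = δ_0/δ_{CC} = 17374/243 = 71.5 kN.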